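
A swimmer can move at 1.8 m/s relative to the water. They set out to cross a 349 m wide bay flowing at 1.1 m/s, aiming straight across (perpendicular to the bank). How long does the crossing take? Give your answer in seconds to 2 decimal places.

The component of the swimmer's velocity perpendicular to the bank is 1.8 m/s.
Only the cross-stream component determines the crossing time; the current contributes nothing perpendicular to the bank.
Time = 349 / 1.800 = 193.889 s.

193.89 s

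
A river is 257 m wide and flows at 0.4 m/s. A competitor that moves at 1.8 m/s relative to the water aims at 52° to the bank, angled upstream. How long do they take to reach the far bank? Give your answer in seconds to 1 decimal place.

181.2 s

The component of the competitor's velocity perpendicular to the bank is 1.8 × sin 52° = 1.418 m/s.
Only the cross-stream component determines the crossing time; the current contributes nothing perpendicular to the bank.
Time = 257 / 1.418 = 181.188 s.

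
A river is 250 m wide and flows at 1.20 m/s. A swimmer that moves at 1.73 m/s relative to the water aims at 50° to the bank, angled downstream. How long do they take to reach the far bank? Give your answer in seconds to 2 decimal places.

The component of the swimmer's velocity perpendicular to the bank is 1.73 × sin 50° = 1.325 m/s.
The current is parallel to the bank, so it does not affect the crossing time.
Time = 250 / 1.325 = 188.643 s.

188.64 s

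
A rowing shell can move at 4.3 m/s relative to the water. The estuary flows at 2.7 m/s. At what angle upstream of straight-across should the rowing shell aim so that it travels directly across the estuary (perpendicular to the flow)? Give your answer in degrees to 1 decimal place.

To cancel the current, the upstream component of the rowing shell's velocity must equal the flow: 4.3 sin θ = 2.7.
sin θ = 2.7 / 4.3 = 0.6279.
θ = arcsin(0.6279) = 38.896°.

38.9°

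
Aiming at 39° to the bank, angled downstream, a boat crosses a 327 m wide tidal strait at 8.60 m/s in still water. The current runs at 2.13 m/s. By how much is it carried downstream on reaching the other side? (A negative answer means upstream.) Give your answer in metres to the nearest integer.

Perpendicular speed = 5.412 m/s; crossing time = 327 / 5.412 = 60.420 s.
Net downstream speed = 8.813 m/s.
Drift = 8.813 × 60.420 = 532.505 m (downstream).

533 m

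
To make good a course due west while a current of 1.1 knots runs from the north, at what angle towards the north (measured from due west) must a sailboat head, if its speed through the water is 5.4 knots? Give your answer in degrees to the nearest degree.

The current pushes perpendicular to the desired track; the heading must have a component into the current equal to 1.1 knots: 5.4 sin θ = 1.1.
sin θ = 0.2037, so θ = 11.754°.

12°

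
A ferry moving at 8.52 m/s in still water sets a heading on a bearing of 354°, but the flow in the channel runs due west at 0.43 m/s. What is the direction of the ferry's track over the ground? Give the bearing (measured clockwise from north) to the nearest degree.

Taking east as x and north as y: velocity relative to the water = (-0.891, 8.473) m/s; the water relative to ground = (-0.430, 0.000) m/s.
Velocity relative to ground = (-0.891, 8.473) + (-0.430, 0.000) = (-1.321, 8.473) m/s.
Bearing = atan2(-1.32, 8.47) = 351.14° clockwise from north.

351°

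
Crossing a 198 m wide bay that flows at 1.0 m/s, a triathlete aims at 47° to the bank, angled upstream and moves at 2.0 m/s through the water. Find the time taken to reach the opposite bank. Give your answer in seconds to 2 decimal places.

The component of the triathlete's velocity perpendicular to the bank is 2.0 × sin 47° = 1.463 m/s.
The flow acts along the bank and has no component across it.
Time = 198 / 1.463 = 135.365 s.

135.37 s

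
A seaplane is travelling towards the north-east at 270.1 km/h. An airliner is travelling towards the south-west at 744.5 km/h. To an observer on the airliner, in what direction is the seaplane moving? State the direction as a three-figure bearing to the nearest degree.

Taking east as x and north as y: seaplane velocity = (190.990, 190.990) km/h; airliner velocity = (-526.441, -526.441) km/h.
Velocity of seaplane relative to airliner = (190.990, 190.990) − (-526.441, -526.441) = (717.431, 717.431) km/h.
Bearing = atan2(717.43, 717.43) = 45.00° clockwise from north.

045°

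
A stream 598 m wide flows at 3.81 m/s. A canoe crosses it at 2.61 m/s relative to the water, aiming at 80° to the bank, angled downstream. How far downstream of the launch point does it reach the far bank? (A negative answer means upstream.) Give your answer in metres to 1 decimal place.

991.9 m

Perpendicular speed = 2.570 m/s; crossing time = 598 / 2.570 = 232.653 s.
Net downstream speed = 4.263 m/s.
Drift = 4.263 × 232.653 = 991.853 m (downstream).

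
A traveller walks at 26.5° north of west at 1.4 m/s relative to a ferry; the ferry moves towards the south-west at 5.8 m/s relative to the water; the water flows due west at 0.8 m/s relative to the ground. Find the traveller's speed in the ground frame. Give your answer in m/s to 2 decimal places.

In east/north components (m/s): traveller relative to ferry = (-1.253, 0.625); ferry relative to water = (-4.101, -4.101); water relative to ground = (-0.800, 0.000).
Sum = (-6.154, -3.477) m/s.
Speed = |(-6.154, -3.477)| = 7.068 m/s.

7.07 m/s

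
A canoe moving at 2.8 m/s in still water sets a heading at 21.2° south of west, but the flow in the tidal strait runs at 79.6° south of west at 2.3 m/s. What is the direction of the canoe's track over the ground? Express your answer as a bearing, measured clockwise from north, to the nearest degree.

223°

Taking east as x and north as y: velocity relative to the water = (-2.611, -1.013) m/s; the water relative to ground = (-0.415, -2.262) m/s.
Velocity relative to ground = (-2.611, -1.013) + (-0.415, -2.262) = (-3.026, -3.275) m/s.
Bearing = atan2(-3.03, -3.27) = 222.74° clockwise from north.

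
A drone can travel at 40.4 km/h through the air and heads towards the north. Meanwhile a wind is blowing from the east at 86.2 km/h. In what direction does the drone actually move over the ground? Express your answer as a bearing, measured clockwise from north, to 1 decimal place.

Taking east as x and north as y: velocity relative to the air = (0.000, 40.400) km/h; the air relative to ground = (-86.200, 0.000) km/h.
Velocity relative to ground = (0.000, 40.400) + (-86.200, 0.000) = (-86.200, 40.400) km/h.
Bearing = atan2(-86.20, 40.40) = 295.11° clockwise from north.

295.1°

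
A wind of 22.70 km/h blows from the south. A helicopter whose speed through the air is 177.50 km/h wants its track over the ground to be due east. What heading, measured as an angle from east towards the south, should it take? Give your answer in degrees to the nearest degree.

7°

The wind pushes perpendicular to the desired track; the heading must have a component into the wind equal to 22.70 km/h: 177.50 sin θ = 22.70.
sin θ = 0.1279, so θ = 7.348°.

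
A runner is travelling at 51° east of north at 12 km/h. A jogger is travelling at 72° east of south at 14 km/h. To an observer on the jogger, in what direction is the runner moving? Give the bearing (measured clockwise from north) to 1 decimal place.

341.4°

Taking east as x and north as y: runner velocity = (9.326, 7.552) km/h; jogger velocity = (13.315, -4.326) km/h.
Velocity of runner relative to jogger = (9.326, 7.552) − (13.315, -4.326) = (-3.989, 11.878) km/h.
Bearing = atan2(-3.99, 11.88) = 341.44° clockwise from north.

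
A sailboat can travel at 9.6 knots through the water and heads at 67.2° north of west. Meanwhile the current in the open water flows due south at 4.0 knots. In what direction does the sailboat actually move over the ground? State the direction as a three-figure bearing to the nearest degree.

Taking east as x and north as y: velocity relative to the water = (-3.720, 8.850) knots; the water relative to ground = (0.000, -4.000) knots.
Velocity relative to ground = (-3.720, 8.850) + (0.000, -4.000) = (-3.720, 4.850) knots.
Bearing = atan2(-3.72, 4.85) = 322.51° clockwise from north.

323°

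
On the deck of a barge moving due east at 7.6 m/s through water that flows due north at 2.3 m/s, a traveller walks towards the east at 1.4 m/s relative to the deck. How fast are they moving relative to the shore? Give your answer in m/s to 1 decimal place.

In east/north components (m/s): traveller relative to barge = (1.400, 0.000); barge relative to water = (7.600, 0.000); water relative to ground = (0.000, 2.300).
Sum = (9.000, 2.300) m/s.
Speed = |(9.000, 2.300)| = 9.289 m/s.

9.3 m/s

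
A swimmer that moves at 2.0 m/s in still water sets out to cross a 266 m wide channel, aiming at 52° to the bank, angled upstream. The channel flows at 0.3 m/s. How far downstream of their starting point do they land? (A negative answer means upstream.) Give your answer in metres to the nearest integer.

-157 m

Perpendicular speed = 1.576 m/s; crossing time = 266 / 1.576 = 168.779 s.
Net downstream speed = -0.931 m/s.
Drift = -0.931 × 168.779 = -157.188 m (upstream).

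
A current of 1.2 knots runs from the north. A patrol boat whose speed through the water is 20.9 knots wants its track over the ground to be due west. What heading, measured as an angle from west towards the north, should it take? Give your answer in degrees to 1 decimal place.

3.3°

The current pushes perpendicular to the desired track; the heading must have a component into the current equal to 1.2 knots: 20.9 sin θ = 1.2.
sin θ = 0.0574, so θ = 3.292°.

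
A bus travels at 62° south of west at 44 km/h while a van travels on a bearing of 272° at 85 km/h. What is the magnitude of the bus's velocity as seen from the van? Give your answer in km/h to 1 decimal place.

Taking east as x and north as y: bus velocity = (-20.657, -38.850) km/h; van velocity = (-84.948, 2.966) km/h.
Velocity of bus relative to van = (-20.657, -38.850) − (-84.948, 2.966) = (64.291, -41.816) km/h.
Magnitude = |(64.291, -41.816)| = 76.694 km/h.

76.7 km/h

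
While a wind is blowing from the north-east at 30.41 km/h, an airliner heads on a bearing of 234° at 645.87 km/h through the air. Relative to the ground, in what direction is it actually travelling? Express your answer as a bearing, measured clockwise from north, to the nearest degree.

234°

Taking east as x and north as y: velocity relative to the air = (-522.520, -379.633) km/h; the air relative to ground = (-21.503, -21.503) km/h.
Velocity relative to ground = (-522.520, -379.633) + (-21.503, -21.503) = (-544.023, -401.136) km/h.
Bearing = atan2(-544.02, -401.14) = 233.60° clockwise from north.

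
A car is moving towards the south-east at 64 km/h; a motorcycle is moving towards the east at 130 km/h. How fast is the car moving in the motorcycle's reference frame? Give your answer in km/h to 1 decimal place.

96.1 km/h

Taking east as x and north as y: car velocity = (45.255, -45.255) km/h; motorcycle velocity = (130.000, 0.000) km/h.
Velocity of car relative to motorcycle = (45.255, -45.255) − (130.000, 0.000) = (-84.745, -45.255) km/h.
Magnitude = |(-84.745, -45.255)| = 96.072 km/h.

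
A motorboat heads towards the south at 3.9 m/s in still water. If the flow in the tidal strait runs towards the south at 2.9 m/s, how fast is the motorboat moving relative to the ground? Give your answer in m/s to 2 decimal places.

Taking east as x and north as y: velocity relative to the water = (0.000, -3.900) m/s; the water relative to ground = (0.000, -2.900) m/s.
Velocity relative to ground = (0.000, -3.900) + (0.000, -2.900) = (0.000, -6.800) m/s.
Speed = |(0.000, -6.800)| = 6.800 m/s.

6.80 m/s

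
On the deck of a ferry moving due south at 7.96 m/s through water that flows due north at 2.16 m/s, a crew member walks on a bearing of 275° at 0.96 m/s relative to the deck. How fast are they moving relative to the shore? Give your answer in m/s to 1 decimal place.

5.8 m/s

In east/north components (m/s): crew member relative to ferry = (-0.956, 0.084); ferry relative to water = (0.000, -7.960); water relative to ground = (0.000, 2.160).
Sum = (-0.956, -5.716) m/s.
Speed = |(-0.956, -5.716)| = 5.796 m/s.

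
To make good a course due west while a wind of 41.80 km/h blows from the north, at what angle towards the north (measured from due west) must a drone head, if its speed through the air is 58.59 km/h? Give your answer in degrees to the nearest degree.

46°

The wind pushes perpendicular to the desired track; the heading must have a component into the wind equal to 41.80 km/h: 58.59 sin θ = 41.80.
sin θ = 0.7134, so θ = 45.515°.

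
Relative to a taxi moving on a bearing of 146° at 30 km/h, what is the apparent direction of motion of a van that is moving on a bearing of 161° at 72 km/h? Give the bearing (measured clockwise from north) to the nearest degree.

Taking east as x and north as y: van velocity = (23.441, -68.077) km/h; taxi velocity = (16.776, -24.871) km/h.
Velocity of van relative to taxi = (23.441, -68.077) − (16.776, -24.871) = (6.665, -43.206) km/h.
Bearing = atan2(6.67, -43.21) = 171.23° clockwise from north.

171°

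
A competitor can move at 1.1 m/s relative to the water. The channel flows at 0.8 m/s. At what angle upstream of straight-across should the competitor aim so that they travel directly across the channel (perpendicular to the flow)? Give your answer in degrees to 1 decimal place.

46.7°

To cancel the current, the upstream component of the competitor's velocity must equal the flow: 1.1 sin θ = 0.8.
sin θ = 0.8 / 1.1 = 0.7273.
θ = arcsin(0.7273) = 46.658°.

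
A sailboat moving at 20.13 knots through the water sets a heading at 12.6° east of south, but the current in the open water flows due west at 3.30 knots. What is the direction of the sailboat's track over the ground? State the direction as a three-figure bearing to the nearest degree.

177°

Taking east as x and north as y: velocity relative to the water = (4.391, -19.645) knots; the water relative to ground = (-3.300, 0.000) knots.
Velocity relative to ground = (4.391, -19.645) + (-3.300, 0.000) = (1.091, -19.645) knots.
Bearing = atan2(1.09, -19.65) = 176.82° clockwise from north.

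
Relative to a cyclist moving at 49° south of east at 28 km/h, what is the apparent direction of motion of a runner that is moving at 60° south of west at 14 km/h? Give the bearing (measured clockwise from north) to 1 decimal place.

Taking east as x and north as y: runner velocity = (-7.000, -12.124) km/h; cyclist velocity = (18.370, -21.132) km/h.
Velocity of runner relative to cyclist = (-7.000, -12.124) − (18.370, -21.132) = (-25.370, 9.008) km/h.
Bearing = atan2(-25.37, 9.01) = 289.55° clockwise from north.

289.5°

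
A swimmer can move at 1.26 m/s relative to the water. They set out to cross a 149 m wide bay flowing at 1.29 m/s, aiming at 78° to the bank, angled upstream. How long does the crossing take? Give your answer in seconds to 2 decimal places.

120.90 s

The component of the swimmer's velocity perpendicular to the bank is 1.26 × sin 78° = 1.232 m/s.
The current is parallel to the bank, so it does not affect the crossing time.
Time = 149 / 1.232 = 120.896 s.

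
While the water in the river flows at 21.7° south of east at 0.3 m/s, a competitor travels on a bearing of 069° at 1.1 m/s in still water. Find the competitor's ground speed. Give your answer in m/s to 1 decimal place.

1.3 m/s

Taking east as x and north as y: velocity relative to the water = (1.027, 0.394) m/s; the water relative to ground = (0.279, -0.111) m/s.
Velocity relative to ground = (1.027, 0.394) + (0.279, -0.111) = (1.306, 0.283) m/s.
Speed = |(1.306, 0.283)| = 1.336 m/s.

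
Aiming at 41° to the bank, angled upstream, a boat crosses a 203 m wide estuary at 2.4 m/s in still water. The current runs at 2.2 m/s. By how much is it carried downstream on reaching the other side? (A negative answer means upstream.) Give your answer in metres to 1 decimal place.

Perpendicular speed = 1.575 m/s; crossing time = 203 / 1.575 = 128.926 s.
Net downstream speed = 0.389 m/s.
Drift = 0.389 × 128.926 = 50.113 m (downstream).

50.1 m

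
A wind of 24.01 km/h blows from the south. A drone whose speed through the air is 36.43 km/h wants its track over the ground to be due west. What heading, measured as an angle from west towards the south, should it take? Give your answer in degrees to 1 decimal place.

The wind pushes perpendicular to the desired track; the heading must have a component into the wind equal to 24.01 km/h: 36.43 sin θ = 24.01.
sin θ = 0.6591, so θ = 41.229°.

41.2°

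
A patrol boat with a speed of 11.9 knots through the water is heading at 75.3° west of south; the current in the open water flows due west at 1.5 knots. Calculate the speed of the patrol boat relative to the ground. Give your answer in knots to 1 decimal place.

13.4 knots

Taking east as x and north as y: velocity relative to the water = (-11.510, -3.020) knots; the water relative to ground = (-1.500, 0.000) knots.
Velocity relative to ground = (-11.510, -3.020) + (-1.500, 0.000) = (-13.010, -3.020) knots.
Speed = |(-13.010, -3.020)| = 13.356 knots.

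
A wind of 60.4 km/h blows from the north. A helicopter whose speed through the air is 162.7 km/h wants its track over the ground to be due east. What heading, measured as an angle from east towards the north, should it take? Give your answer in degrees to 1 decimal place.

The wind pushes perpendicular to the desired track; the heading must have a component into the wind equal to 60.4 km/h: 162.7 sin θ = 60.4.
sin θ = 0.3712, so θ = 21.792°.

21.8°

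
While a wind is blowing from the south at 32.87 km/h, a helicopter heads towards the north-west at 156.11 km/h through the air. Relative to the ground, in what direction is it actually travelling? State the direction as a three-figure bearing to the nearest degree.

322°

Taking east as x and north as y: velocity relative to the air = (-110.386, 110.386) km/h; the air relative to ground = (0.000, 32.870) km/h.
Velocity relative to ground = (-110.386, 110.386) + (0.000, 32.870) = (-110.386, 143.256) km/h.
Bearing = atan2(-110.39, 143.26) = 322.38° clockwise from north.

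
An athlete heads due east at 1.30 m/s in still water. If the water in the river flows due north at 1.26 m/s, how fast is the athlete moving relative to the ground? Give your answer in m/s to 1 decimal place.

Taking east as x and north as y: velocity relative to the water = (1.300, 0.000) m/s; the water relative to ground = (0.000, 1.260) m/s.
Velocity relative to ground = (1.300, 0.000) + (0.000, 1.260) = (1.300, 1.260) m/s.
Speed = |(1.300, 1.260)| = 1.810 m/s.

1.8 m/s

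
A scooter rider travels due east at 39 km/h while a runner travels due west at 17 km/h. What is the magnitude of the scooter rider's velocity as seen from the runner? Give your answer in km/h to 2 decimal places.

56.00 km/h

Taking east as x and north as y: scooter rider velocity = (39.000, 0.000) km/h; runner velocity = (-17.000, 0.000) km/h.
Velocity of scooter rider relative to runner = (39.000, 0.000) − (-17.000, 0.000) = (56.000, 0.000) km/h.
Magnitude = |(56.000, 0.000)| = 56.000 km/h.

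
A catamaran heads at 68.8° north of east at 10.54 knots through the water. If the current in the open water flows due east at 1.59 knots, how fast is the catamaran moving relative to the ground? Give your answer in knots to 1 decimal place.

11.2 knots

Taking east as x and north as y: velocity relative to the water = (3.812, 9.827) knots; the water relative to ground = (1.590, 0.000) knots.
Velocity relative to ground = (3.812, 9.827) + (1.590, 0.000) = (5.402, 9.827) knots.
Speed = |(5.402, 9.827)| = 11.213 knots.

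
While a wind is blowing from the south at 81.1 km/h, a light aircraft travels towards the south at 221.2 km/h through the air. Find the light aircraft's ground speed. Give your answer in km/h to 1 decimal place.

Taking east as x and north as y: velocity relative to the air = (0.000, -221.200) km/h; the air relative to ground = (0.000, 81.100) km/h.
Velocity relative to ground = (0.000, -221.200) + (0.000, 81.100) = (0.000, -140.100) km/h.
Speed = |(0.000, -140.100)| = 140.100 km/h.

140.1 km/h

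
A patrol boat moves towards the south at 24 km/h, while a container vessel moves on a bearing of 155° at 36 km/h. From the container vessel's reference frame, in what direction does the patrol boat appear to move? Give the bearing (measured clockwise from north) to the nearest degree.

Taking east as x and north as y: patrol boat velocity = (0.000, -24.000) km/h; container vessel velocity = (15.214, -32.627) km/h.
Velocity of patrol boat relative to container vessel = (0.000, -24.000) − (15.214, -32.627) = (-15.214, 8.627) km/h.
Bearing = atan2(-15.21, 8.63) = 299.55° clockwise from north.

300°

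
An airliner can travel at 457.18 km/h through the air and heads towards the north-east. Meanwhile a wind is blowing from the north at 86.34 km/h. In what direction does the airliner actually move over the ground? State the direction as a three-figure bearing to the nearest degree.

054°

Taking east as x and north as y: velocity relative to the air = (323.275, 323.275) km/h; the air relative to ground = (0.000, -86.340) km/h.
Velocity relative to ground = (323.275, 323.275) + (0.000, -86.340) = (323.275, 236.935) km/h.
Bearing = atan2(323.28, 236.94) = 53.76° clockwise from north.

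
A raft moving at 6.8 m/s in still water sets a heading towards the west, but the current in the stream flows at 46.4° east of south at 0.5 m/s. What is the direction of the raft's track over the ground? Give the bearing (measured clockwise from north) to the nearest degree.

267°

Taking east as x and north as y: velocity relative to the water = (-6.800, 0.000) m/s; the water relative to ground = (0.362, -0.345) m/s.
Velocity relative to ground = (-6.800, 0.000) + (0.362, -0.345) = (-6.438, -0.345) m/s.
Bearing = atan2(-6.44, -0.34) = 266.93° clockwise from north.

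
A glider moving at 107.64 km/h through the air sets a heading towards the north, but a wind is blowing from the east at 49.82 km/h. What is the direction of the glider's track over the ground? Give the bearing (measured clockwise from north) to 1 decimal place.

335.2°

Taking east as x and north as y: velocity relative to the air = (0.000, 107.640) km/h; the air relative to ground = (-49.820, 0.000) km/h.
Velocity relative to ground = (0.000, 107.640) + (-49.820, 0.000) = (-49.820, 107.640) km/h.
Bearing = atan2(-49.82, 107.64) = 335.16° clockwise from north.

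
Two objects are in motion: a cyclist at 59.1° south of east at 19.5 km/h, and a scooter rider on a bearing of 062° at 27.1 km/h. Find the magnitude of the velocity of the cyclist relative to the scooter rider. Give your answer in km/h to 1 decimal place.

32.6 km/h

Taking east as x and north as y: cyclist velocity = (10.014, -16.732) km/h; scooter rider velocity = (23.928, 12.723) km/h.
Velocity of cyclist relative to scooter rider = (10.014, -16.732) − (23.928, 12.723) = (-13.914, -29.455) km/h.
Magnitude = |(-13.914, -29.455)| = 32.576 km/h.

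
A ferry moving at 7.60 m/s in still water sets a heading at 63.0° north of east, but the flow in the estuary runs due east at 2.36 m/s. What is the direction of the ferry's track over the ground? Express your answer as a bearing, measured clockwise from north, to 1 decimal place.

Taking east as x and north as y: velocity relative to the water = (3.450, 6.772) m/s; the water relative to ground = (2.360, 0.000) m/s.
Velocity relative to ground = (3.450, 6.772) + (2.360, 0.000) = (5.810, 6.772) m/s.
Bearing = atan2(5.81, 6.77) = 40.63° clockwise from north.

040.6°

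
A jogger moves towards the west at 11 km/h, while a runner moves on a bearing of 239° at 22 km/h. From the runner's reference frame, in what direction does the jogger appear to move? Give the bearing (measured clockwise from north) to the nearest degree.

Taking east as x and north as y: jogger velocity = (-11.000, 0.000) km/h; runner velocity = (-18.858, -11.331) km/h.
Velocity of jogger relative to runner = (-11.000, 0.000) − (-18.858, -11.331) = (7.858, 11.331) km/h.
Bearing = atan2(7.86, 11.33) = 34.74° clockwise from north.

035°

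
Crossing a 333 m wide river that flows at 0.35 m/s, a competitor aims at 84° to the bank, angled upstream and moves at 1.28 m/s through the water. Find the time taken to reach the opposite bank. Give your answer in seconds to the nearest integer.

262 s

The component of the competitor's velocity perpendicular to the bank is 1.28 × sin 84° = 1.273 m/s.
The flow acts along the bank and has no component across it.
Time = 333 / 1.273 = 261.589 s.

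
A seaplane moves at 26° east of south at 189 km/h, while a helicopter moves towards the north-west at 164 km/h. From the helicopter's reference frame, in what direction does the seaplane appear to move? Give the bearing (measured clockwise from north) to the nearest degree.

Taking east as x and north as y: seaplane velocity = (82.852, -169.872) km/h; helicopter velocity = (-115.966, 115.966) km/h.
Velocity of seaplane relative to helicopter = (82.852, -169.872) − (-115.966, 115.966) = (198.818, -285.838) km/h.
Bearing = atan2(198.82, -285.84) = 145.18° clockwise from north.

145°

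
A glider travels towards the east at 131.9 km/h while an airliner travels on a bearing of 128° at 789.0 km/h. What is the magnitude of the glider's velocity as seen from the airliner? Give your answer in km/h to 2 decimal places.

689.86 km/h

Taking east as x and north as y: glider velocity = (131.900, 0.000) km/h; airliner velocity = (621.740, -485.757) km/h.
Velocity of glider relative to airliner = (131.900, 0.000) − (621.740, -485.757) = (-489.840, 485.757) km/h.
Magnitude = |(-489.840, 485.757)| = 689.858 km/h.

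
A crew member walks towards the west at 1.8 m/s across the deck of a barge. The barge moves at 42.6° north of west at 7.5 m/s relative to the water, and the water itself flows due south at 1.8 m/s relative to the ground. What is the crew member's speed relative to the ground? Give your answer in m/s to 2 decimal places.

In east/north components (m/s): crew member relative to barge = (-1.800, 0.000); barge relative to water = (-5.521, 5.077); water relative to ground = (0.000, -1.800).
Sum = (-7.321, 3.277) m/s.
Speed = |(-7.321, 3.277)| = 8.021 m/s.

8.02 m/s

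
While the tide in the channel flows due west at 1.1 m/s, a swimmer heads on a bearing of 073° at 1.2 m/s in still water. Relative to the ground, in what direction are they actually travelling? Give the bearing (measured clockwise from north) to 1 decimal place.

007.7°

Taking east as x and north as y: velocity relative to the water = (1.148, 0.351) m/s; the water relative to ground = (-1.100, 0.000) m/s.
Velocity relative to ground = (1.148, 0.351) + (-1.100, 0.000) = (0.048, 0.351) m/s.
Bearing = atan2(0.05, 0.35) = 7.72° clockwise from north.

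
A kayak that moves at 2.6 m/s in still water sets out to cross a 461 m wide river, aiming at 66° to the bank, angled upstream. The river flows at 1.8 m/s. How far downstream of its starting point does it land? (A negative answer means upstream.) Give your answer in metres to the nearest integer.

Perpendicular speed = 2.375 m/s; crossing time = 461 / 2.375 = 194.087 s.
Net downstream speed = 0.742 m/s.
Drift = 0.742 × 194.087 = 144.107 m (downstream).

144 m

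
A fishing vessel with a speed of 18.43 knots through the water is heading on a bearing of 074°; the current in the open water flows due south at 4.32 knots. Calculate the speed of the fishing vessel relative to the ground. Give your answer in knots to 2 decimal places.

17.73 knots

Taking east as x and north as y: velocity relative to the water = (17.716, 5.080) knots; the water relative to ground = (0.000, -4.320) knots.
Velocity relative to ground = (17.716, 5.080) + (0.000, -4.320) = (17.716, 0.760) knots.
Speed = |(17.716, 0.760)| = 17.732 knots.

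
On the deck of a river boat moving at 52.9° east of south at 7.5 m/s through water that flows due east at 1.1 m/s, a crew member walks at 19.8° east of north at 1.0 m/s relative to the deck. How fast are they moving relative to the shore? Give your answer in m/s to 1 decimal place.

8.2 m/s

In east/north components (m/s): crew member relative to river boat = (0.339, 0.941); river boat relative to water = (5.982, -4.524); water relative to ground = (1.100, 0.000).
Sum = (7.421, -3.583) m/s.
Speed = |(7.421, -3.583)| = 8.240 m/s.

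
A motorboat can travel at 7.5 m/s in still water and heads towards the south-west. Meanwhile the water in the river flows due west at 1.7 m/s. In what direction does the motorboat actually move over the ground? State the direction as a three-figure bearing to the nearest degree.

233°

Taking east as x and north as y: velocity relative to the water = (-5.303, -5.303) m/s; the water relative to ground = (-1.700, 0.000) m/s.
Velocity relative to ground = (-5.303, -5.303) + (-1.700, 0.000) = (-7.003, -5.303) m/s.
Bearing = atan2(-7.00, -5.30) = 232.86° clockwise from north.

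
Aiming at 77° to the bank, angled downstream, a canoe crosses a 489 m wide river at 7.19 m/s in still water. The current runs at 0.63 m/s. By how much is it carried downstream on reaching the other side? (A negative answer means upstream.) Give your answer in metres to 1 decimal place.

Perpendicular speed = 7.006 m/s; crossing time = 489 / 7.006 = 69.800 s.
Net downstream speed = 2.247 m/s.
Drift = 2.247 × 69.800 = 156.869 m (downstream).

156.9 m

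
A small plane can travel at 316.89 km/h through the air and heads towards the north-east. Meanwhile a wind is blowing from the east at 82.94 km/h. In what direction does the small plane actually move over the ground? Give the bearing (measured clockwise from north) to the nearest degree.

032°

Taking east as x and north as y: velocity relative to the air = (224.075, 224.075) km/h; the air relative to ground = (-82.940, 0.000) km/h.
Velocity relative to ground = (224.075, 224.075) + (-82.940, 0.000) = (141.135, 224.075) km/h.
Bearing = atan2(141.14, 224.08) = 32.21° clockwise from north.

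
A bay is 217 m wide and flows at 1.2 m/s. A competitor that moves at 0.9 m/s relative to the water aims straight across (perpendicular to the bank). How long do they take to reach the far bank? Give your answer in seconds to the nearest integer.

The component of the competitor's velocity perpendicular to the bank is 0.9 m/s.
The current is parallel to the bank, so it does not affect the crossing time.
Time = 217 / 0.900 = 241.111 s.

241 s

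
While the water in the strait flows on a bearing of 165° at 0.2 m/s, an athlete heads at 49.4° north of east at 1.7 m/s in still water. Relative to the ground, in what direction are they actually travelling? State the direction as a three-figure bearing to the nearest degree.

Taking east as x and north as y: velocity relative to the water = (1.106, 1.291) m/s; the water relative to ground = (0.052, -0.193) m/s.
Velocity relative to ground = (1.106, 1.291) + (0.052, -0.193) = (1.158, 1.098) m/s.
Bearing = atan2(1.16, 1.10) = 46.54° clockwise from north.

047°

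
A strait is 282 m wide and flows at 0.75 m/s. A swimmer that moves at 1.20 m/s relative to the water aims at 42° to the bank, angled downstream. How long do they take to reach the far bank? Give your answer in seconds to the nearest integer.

351 s

The component of the swimmer's velocity perpendicular to the bank is 1.20 × sin 42° = 0.803 m/s.
The flow acts along the bank and has no component across it.
Time = 282 / 0.803 = 351.202 s.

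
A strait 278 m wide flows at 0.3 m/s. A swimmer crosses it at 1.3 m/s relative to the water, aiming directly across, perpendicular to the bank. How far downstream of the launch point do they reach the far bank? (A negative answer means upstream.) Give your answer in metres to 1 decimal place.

64.2 m

Perpendicular speed = 1.300 m/s; crossing time = 278 / 1.300 = 213.846 s.
Net downstream speed = 0.300 m/s.
Drift = 0.300 × 213.846 = 64.154 m (downstream).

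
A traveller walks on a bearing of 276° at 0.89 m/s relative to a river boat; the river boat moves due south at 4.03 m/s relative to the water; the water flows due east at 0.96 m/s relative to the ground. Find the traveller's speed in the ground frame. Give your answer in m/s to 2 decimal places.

In east/north components (m/s): traveller relative to river boat = (-0.885, 0.093); river boat relative to water = (0.000, -4.030); water relative to ground = (0.960, 0.000).
Sum = (0.075, -3.937) m/s.
Speed = |(0.075, -3.937)| = 3.938 m/s.

3.94 m/s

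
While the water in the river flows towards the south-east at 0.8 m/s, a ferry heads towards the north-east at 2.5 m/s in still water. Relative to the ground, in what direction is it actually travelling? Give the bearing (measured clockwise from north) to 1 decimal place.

062.7°

Taking east as x and north as y: velocity relative to the water = (1.768, 1.768) m/s; the water relative to ground = (0.566, -0.566) m/s.
Velocity relative to ground = (1.768, 1.768) + (0.566, -0.566) = (2.333, 1.202) m/s.
Bearing = atan2(2.33, 1.20) = 62.74° clockwise from north.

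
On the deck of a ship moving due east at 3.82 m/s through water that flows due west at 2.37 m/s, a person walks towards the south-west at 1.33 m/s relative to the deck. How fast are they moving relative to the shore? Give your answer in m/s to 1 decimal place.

1.1 m/s

In east/north components (m/s): person relative to ship = (-0.940, -0.940); ship relative to water = (3.820, 0.000); water relative to ground = (-2.370, 0.000).
Sum = (0.510, -0.940) m/s.
Speed = |(0.510, -0.940)| = 1.070 m/s.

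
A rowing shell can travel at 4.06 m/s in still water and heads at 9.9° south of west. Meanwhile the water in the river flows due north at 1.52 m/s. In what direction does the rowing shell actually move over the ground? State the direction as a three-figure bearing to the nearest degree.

282°

Taking east as x and north as y: velocity relative to the water = (-4.000, -0.698) m/s; the water relative to ground = (0.000, 1.520) m/s.
Velocity relative to ground = (-4.000, -0.698) + (0.000, 1.520) = (-4.000, 0.822) m/s.
Bearing = atan2(-4.00, 0.82) = 281.61° clockwise from north.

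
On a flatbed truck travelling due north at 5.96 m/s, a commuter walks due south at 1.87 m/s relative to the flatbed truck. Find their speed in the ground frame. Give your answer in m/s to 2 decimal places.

4.09 m/s

Taking east as x and north as y: flatbed truck velocity = (0.000, 5.960) m/s; commuter velocity relative to flatbed truck = (0.000, -1.870) m/s.
Velocity relative to ground = (0.000, 5.960) + (0.000, -1.870) = (0.000, 4.090) m/s.
Speed = |(0.000, 4.090)| = 4.090 m/s.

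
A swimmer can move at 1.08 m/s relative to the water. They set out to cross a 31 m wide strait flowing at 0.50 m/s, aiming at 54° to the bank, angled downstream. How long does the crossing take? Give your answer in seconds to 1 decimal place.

35.5 s

The component of the swimmer's velocity perpendicular to the bank is 1.08 × sin 54° = 0.874 m/s.
The flow acts along the bank and has no component across it.
Time = 31 / 0.874 = 35.480 s.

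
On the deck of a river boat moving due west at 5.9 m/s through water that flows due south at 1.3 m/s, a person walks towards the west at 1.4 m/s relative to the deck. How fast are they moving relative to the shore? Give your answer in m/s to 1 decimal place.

In east/north components (m/s): person relative to river boat = (-1.400, 0.000); river boat relative to water = (-5.900, 0.000); water relative to ground = (0.000, -1.300).
Sum = (-7.300, -1.300) m/s.
Speed = |(-7.300, -1.300)| = 7.415 m/s.

7.4 m/s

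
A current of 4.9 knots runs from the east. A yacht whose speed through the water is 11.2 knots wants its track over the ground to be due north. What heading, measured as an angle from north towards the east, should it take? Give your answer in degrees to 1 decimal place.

25.9°

The current pushes perpendicular to the desired track; the heading must have a component into the current equal to 4.9 knots: 11.2 sin θ = 4.9.
sin θ = 0.4375, so θ = 25.944°.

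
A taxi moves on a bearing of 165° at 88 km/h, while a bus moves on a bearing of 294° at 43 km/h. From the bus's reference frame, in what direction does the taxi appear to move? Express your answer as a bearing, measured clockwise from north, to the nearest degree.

Taking east as x and north as y: taxi velocity = (22.776, -85.001) km/h; bus velocity = (-39.282, 17.490) km/h.
Velocity of taxi relative to bus = (22.776, -85.001) − (-39.282, 17.490) = (62.059, -102.491) km/h.
Bearing = atan2(62.06, -102.49) = 148.81° clockwise from north.

149°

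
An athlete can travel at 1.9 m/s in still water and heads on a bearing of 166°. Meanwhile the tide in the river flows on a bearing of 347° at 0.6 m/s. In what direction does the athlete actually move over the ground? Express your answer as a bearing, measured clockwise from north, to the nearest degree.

Taking east as x and north as y: velocity relative to the water = (0.460, -1.844) m/s; the water relative to ground = (-0.135, 0.585) m/s.
Velocity relative to ground = (0.460, -1.844) + (-0.135, 0.585) = (0.325, -1.259) m/s.
Bearing = atan2(0.32, -1.26) = 165.54° clockwise from north.

166°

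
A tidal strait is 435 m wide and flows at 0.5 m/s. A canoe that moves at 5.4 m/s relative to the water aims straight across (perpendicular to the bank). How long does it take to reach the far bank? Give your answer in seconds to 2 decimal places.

80.56 s

The component of the canoe's velocity perpendicular to the bank is 5.4 m/s.
The flow acts along the bank and has no component across it.
Time = 435 / 5.400 = 80.556 s.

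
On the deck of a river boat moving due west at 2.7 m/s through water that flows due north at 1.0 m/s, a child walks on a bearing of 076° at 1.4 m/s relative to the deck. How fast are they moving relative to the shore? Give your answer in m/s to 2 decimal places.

1.90 m/s

In east/north components (m/s): child relative to river boat = (1.358, 0.339); river boat relative to water = (-2.700, 0.000); water relative to ground = (0.000, 1.000).
Sum = (-1.342, 1.339) m/s.
Speed = |(-1.342, 1.339)| = 1.895 m/s.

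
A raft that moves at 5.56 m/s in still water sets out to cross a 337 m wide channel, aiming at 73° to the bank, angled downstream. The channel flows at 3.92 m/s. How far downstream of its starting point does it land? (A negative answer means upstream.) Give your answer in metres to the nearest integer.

Perpendicular speed = 5.317 m/s; crossing time = 337 / 5.317 = 63.381 s.
Net downstream speed = 5.546 m/s.
Drift = 5.546 × 63.381 = 351.485 m (downstream).

351 m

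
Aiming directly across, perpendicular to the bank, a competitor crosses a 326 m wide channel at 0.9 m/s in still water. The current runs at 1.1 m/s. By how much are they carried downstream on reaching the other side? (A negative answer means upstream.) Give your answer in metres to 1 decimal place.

Perpendicular speed = 0.900 m/s; crossing time = 326 / 0.900 = 362.222 s.
Net downstream speed = 1.100 m/s.
Drift = 1.100 × 362.222 = 398.444 m (downstream).

398.4 m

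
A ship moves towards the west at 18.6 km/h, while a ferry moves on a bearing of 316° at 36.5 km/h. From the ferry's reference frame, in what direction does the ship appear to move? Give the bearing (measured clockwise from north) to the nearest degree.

166°

Taking east as x and north as y: ship velocity = (-18.600, 0.000) km/h; ferry velocity = (-25.355, 26.256) km/h.
Velocity of ship relative to ferry = (-18.600, 0.000) − (-25.355, 26.256) = (6.755, -26.256) km/h.
Bearing = atan2(6.76, -26.26) = 165.57° clockwise from north.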